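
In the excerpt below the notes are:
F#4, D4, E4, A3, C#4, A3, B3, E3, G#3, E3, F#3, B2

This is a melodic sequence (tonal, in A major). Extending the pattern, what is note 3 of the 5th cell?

Grouping in 4s, the 3rd note of each cell is E4, B3, F#3.
Carrying that down a 4th forward: C#3 → G#2.

G#2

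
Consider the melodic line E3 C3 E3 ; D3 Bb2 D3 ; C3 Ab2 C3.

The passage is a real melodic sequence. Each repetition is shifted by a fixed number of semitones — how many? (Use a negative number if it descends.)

Unit = 3 notes; the statements start on E3, D3, C3, moving down a 2nd each time.
E3 to D3 spans -2 semitones.

-2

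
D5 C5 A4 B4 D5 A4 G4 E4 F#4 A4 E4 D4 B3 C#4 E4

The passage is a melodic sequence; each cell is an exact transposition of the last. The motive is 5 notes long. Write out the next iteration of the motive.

With a 5-note motive the entries are D5, A4, E4, each down a 4th from the previous.
So cell 4 is B3 A3 F#3 G#3 B3.

B3 A3 F#3 G#3 B3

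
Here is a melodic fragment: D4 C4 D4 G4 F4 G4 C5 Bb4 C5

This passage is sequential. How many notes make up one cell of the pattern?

Try groups of 3 (3 cells in 9 notes):
D4 C4 D4 | G4 F4 G4 | C5 Bb4 C5
Every group is a transposition up a 4th of the one before; no shorter unit works.

3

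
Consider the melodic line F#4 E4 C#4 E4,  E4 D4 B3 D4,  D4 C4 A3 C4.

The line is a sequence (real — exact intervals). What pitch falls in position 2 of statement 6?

The unit is 4 notes. Position-2 pitches of the 3 shown cells: E4, D4, C4.
Extending down a 2nd: Bb3 → Ab3 → Gb3.

Gb3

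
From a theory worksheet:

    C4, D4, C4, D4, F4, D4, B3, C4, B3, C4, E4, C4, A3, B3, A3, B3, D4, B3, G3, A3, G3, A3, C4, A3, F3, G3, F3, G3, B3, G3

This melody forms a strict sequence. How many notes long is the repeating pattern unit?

30 notes total. Splitting into 5 groups of 6:
C4 D4 C4 D4 F4 D4 | B3 C4 B3 C4 E4 C4 | A3 B3 A3 B3 D4 B3 | G3 A3 G3 A3 C4 A3 | F3 G3 F3 G3 B3 G3
Every group is a transposition down a 2nd of the one before; no shorter unit works.

6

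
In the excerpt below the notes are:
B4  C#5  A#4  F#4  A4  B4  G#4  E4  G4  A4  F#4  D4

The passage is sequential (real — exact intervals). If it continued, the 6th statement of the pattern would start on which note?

The 4-note cells begin on B4, A4, G4 — each down a 2nd from the last.
Continuing: F4 → Eb4 → Db4. Statement 6 starts on Db4.

Db4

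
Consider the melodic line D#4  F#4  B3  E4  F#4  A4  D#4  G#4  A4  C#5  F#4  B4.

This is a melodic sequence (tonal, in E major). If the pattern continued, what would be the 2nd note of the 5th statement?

Grouping in 4s, the 2nd note of each cell is F#4, A4, C#5.
Each moves up a 3rd. Continuing: E5 → G#5.

G#5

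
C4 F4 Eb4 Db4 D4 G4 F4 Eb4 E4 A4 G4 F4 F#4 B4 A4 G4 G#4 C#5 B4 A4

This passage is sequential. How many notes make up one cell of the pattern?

4

There are 20 notes; a 4-note unit gives 5 cells:
C4 F4 Eb4 Db4 | D4 G4 F4 Eb4 | E4 A4 G4 F4 | F#4 B4 A4 G4 | G#4 C#5 B4 A4
That's a consistent up a 2nd shift per cell, and no other grouping gives one.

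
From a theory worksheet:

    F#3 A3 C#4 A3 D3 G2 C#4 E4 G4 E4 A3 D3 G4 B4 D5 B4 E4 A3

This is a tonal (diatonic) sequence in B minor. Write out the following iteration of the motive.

Unit = 6 notes; the statements start on F#3, C#4, G4, moving up a 5th each time.
From D5 the diatonic shape gives D5 F#5 A5 F#5 B4 E4.

D5 F#5 A5 F#5 B4 E4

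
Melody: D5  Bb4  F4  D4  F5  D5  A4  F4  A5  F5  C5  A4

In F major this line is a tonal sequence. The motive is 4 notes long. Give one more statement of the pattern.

C6 A5 E5 C5

Unit = 4 notes; the statements start on D5, F5, A5, moving up a 3rd each time.
Statement 4 starts on C6 and keeps the same diatonic contour: C6 A5 E5 C5.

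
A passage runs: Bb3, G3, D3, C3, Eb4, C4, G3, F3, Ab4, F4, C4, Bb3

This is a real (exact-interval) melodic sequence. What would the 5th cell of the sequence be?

The 4-note cells begin on Bb3, Eb4, Ab4 — each up a 4th from the last.
Continuing the starts: Db5 → Gb5.
Statement 5 starts on Gb5 and keeps the same exact contour: Gb5 Eb5 Bb4 Ab4.

Gb5 Eb5 Bb4 Ab4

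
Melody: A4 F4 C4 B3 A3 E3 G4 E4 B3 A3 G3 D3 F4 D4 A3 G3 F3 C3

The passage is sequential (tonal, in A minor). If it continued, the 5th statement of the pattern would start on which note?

Taking 6-note groups, the heads are A4, G4, F4: the pattern moves down a 2nd.
Continuing: E4 → D4. Statement 5 starts on D4.

D4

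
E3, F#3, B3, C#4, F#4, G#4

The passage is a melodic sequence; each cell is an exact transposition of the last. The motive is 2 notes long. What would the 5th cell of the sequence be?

Taking 2-note groups, the heads are E3, B3, F#4: the pattern moves up a 5th.
Extending up a 5th: C#5 → G#5.
Statement 5 starts on G#5 and keeps the same exact contour: G#5 A#5.

G#5 A#5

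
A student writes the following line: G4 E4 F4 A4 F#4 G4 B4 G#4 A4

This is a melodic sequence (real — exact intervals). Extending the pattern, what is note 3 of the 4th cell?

The unit is 3 notes. Position-3 pitches of the 3 shown cells: F4, G4, A4.
Each moves up a 2nd; the next is B4.

B4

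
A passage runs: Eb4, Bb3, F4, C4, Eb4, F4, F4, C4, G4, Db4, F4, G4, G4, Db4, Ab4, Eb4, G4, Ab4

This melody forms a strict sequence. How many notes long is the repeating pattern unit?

6

Try groups of 6 (3 cells in 18 notes):
Eb4 Bb3 F4 C4 Eb4 F4 | F4 C4 G4 Db4 F4 G4 | G4 Db4 Ab4 Eb4 G4 Ab4
Every group is a transposition up a 2nd of the one before; no shorter unit works.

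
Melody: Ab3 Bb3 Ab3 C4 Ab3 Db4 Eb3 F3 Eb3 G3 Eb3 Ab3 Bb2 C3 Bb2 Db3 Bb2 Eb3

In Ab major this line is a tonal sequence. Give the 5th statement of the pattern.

The 6-note cells begin on Ab3, Eb3, Bb2 — each down a 4th from the last.
Carrying on: F2 → C2.
So cell 5 is C2 Db2 C2 Eb2 C2 F2.

C2 Db2 C2 Eb2 C2 F2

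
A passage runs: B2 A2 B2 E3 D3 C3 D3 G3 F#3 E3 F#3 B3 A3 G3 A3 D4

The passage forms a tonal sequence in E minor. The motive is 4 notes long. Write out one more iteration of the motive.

C4 B3 C4 F#4

Unit = 4 notes; the statements start on B2, D3, F#3, A3, moving up a 3rd each time.
So cell 5 is C4 B3 C4 F#4.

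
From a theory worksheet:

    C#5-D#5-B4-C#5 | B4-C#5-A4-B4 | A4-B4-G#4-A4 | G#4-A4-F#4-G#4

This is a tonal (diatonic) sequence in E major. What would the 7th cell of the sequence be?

D#4 E4 C#4 D#4

The 4-note cells begin on C#5, B4, A4, G#4 — each down a 2nd from the last.
Carrying on: F#4 → E4 → D#4.
So cell 7 is D#4 E4 C#4 D#4.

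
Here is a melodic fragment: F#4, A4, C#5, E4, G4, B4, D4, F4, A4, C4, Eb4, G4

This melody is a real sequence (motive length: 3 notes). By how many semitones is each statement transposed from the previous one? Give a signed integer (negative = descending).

Taking 3-note groups, the heads are F#4, E4, D4, C4: the pattern moves down a 2nd.
F#4 to E4 spans -2 semitones.

-2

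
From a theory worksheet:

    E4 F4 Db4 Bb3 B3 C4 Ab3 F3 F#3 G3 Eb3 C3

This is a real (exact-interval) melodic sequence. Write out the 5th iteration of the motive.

The 4-note cells begin on E4, B3, F#3 — each down a 4th from the last.
Continuing the starts: C#3 → G#2.
Statement 5 starts on G#2 and keeps the same exact contour: G#2 A2 F2 D2.

G#2 A2 F2 D2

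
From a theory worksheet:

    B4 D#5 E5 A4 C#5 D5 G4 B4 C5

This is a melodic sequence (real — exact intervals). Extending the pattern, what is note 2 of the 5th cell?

G4

The unit is 3 notes. Position-2 pitches of the 3 shown cells: D#5, C#5, B4.
Extending down a 2nd: A4 → G4.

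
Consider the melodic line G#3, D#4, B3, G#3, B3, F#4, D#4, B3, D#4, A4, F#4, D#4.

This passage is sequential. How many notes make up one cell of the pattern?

Try groups of 4 (3 cells in 12 notes):
G#3 D#4 B3 G#3 | B3 F#4 D#4 B3 | D#4 A4 F#4 D#4
That's a consistent up a 3rd shift per cell, and no other grouping gives one.

4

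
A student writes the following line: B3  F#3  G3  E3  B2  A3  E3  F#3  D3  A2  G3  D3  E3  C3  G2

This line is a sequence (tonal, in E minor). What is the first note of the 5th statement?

Unit = 5 notes; the statements start on B3, A3, G3, moving down a 2nd each time.
Continuing: F#3 → E3. Statement 5 starts on E3.

E3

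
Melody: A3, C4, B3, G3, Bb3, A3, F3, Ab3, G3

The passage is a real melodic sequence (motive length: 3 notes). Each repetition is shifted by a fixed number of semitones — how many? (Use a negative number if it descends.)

Unit = 3 notes; the statements start on A3, G3, F3, moving down a 2nd each time.
A3 to G3 spans -2 semitones.

-2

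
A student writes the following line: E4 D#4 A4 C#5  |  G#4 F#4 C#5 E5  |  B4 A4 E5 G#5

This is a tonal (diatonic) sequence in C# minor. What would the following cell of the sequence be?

D#5 C#5 G#5 B5

With a 4-note motive the entries are E4, G#4, B4, each up a 3rd from the previous.
From D#5 the diatonic shape gives D#5 C#5 G#5 B5.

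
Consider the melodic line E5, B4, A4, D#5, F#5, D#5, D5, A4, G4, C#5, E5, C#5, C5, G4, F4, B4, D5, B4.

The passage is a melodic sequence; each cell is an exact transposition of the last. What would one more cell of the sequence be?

Bb4 F4 Eb4 A4 C5 A4

The 6-note cells begin on E5, D5, C5 — each down a 2nd from the last.
So cell 4 is Bb4 F4 Eb4 A4 C5 A4.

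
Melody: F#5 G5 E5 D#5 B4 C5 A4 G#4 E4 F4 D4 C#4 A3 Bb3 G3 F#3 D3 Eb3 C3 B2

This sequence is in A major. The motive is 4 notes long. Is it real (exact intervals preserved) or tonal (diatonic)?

Each cell has the same semitone pattern (1, -3, -1) — intervals are preserved exactly.
And G5 lies outside A major, so the sequence is real rather than tonal.

real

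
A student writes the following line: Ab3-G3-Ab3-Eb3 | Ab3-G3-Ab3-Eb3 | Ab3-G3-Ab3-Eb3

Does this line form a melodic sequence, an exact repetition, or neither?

Each 4-note cell is identical (Ab3 G3 Ab3 Eb3), restated at the same pitch.

repetition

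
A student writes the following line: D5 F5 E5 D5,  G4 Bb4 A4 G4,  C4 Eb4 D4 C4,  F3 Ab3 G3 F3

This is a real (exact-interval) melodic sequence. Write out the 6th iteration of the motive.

Eb2 Gb2 F2 Eb2

With a 4-note motive the entries are D5, G4, C4, F3, each down a 5th from the previous.
Extending down a 5th: Bb2 → Eb2.
Statement 6 starts on Eb2 and keeps the same exact contour: Eb2 Gb2 F2 Eb2.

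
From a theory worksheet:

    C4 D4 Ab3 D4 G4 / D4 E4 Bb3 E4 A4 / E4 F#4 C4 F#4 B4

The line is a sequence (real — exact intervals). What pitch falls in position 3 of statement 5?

The unit is 5 notes. Position-3 pitches of the 3 shown cells: Ab3, Bb3, C4.
Carrying that up a 2nd forward: D4 → E4.

E4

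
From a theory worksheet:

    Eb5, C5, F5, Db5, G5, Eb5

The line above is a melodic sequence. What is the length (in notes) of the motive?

2

There are 6 notes; a 2-note unit gives 3 cells:
Eb5 C5 | F5 Db5 | G5 Eb5
Each cell is the previous one up a 2nd — so the unit is 2 notes.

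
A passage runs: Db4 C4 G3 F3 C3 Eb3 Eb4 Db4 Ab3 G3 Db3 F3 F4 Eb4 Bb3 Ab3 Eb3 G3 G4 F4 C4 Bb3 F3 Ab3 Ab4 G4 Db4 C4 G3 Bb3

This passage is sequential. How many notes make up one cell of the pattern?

Try groups of 6 (5 cells in 30 notes):
Db4 C4 G3 F3 C3 Eb3 | Eb4 Db4 Ab3 G3 Db3 F3 | F4 Eb4 Bb3 Ab3 Eb3 G3 | G4 F4 C4 Bb3 F3 Ab3 | Ab4 G4 Db4 C4 G3 Bb3
Every group is a transposition up a 2nd of the one before; no shorter unit works.

6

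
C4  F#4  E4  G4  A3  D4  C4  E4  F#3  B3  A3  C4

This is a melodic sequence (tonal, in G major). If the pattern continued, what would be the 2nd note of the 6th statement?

With 4-note cells, note 2 of each statement runs F#4, D4, B3.
Extending down a 3rd: G3 → E3 → C3.

C3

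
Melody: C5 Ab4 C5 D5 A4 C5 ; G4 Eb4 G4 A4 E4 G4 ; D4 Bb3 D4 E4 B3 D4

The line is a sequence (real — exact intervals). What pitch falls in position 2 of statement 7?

D2

With 6-note cells, note 2 of each statement runs Ab4, Eb4, Bb3.
Each moves down a 4th. Continuing: F3 → C3 → G2 → D2.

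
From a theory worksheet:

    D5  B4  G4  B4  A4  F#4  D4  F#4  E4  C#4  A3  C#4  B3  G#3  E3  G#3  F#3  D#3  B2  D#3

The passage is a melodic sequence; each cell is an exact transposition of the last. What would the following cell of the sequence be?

Unit = 4 notes; the statements start on D5, A4, E4, B3, F#3, moving down a 4th each time.
Statement 6 starts on C#3 and keeps the same exact contour: C#3 A#2 F#2 A#2.

C#3 A#2 F#2 A#2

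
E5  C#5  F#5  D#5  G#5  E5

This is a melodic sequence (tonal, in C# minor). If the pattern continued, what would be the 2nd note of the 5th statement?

G#5

Grouping in 2s, the 2nd note of each cell is C#5, D#5, E5.
Extending up a 2nd: F#5 → G#5.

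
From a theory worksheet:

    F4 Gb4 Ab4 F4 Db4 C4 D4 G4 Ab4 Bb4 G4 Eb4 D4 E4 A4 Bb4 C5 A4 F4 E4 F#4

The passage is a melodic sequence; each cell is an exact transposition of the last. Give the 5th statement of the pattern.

Taking 7-note groups, the heads are F4, G4, A4: the pattern moves up a 2nd.
Extending up a 2nd: B4 → C#5.
So cell 5 is C#5 D5 E5 C#5 A4 G#4 A#4.

C#5 D5 E5 C#5 A4 G#4 A#4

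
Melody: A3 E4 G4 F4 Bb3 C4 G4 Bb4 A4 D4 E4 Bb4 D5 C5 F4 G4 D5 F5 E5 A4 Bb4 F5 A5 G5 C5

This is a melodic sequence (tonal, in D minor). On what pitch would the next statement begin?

D5

Taking 5-note groups, the heads are A3, C4, E4, G4, Bb4: the pattern moves up a 3rd.
One more step up a 3rd gives D5.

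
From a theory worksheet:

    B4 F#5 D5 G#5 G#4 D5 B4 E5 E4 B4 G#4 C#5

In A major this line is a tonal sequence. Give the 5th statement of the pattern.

Unit = 4 notes; the statements start on B4, G#4, E4, moving down a 3rd each time.
Carrying on: C#4 → A3.
Statement 5 starts on A3 and keeps the same diatonic contour: A3 E4 C#4 F#4.

A3 E4 C#4 F#4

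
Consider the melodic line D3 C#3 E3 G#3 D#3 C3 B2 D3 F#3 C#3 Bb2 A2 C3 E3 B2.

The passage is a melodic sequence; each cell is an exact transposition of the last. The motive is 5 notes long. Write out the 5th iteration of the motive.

Taking 5-note groups, the heads are D3, C3, Bb2: the pattern moves down a 2nd.
Carrying on: Ab2 → Gb2.
From Gb2 the exact shape gives Gb2 F2 Ab2 C3 G2.

Gb2 F2 Ab2 C3 G2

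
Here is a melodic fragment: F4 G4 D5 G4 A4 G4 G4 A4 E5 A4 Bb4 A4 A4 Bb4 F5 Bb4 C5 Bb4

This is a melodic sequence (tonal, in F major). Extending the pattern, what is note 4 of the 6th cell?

With 6-note cells, note 4 of each statement runs G4, A4, Bb4.
Each moves up a 2nd. Continuing: C5 → D5 → E5.

E5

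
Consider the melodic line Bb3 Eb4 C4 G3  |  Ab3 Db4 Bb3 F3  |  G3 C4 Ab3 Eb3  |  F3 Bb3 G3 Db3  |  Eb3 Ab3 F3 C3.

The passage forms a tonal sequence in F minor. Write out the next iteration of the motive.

Db3 G3 Eb3 Bb2

The 4-note cells begin on Bb3, Ab3, G3, F3, Eb3 — each down a 2nd from the last.
So cell 6 is Db3 G3 Eb3 Bb2.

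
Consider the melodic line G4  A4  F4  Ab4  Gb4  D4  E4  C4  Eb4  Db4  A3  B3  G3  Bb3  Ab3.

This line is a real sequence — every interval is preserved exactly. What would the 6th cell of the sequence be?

F#2 G#2 E2 G2 F2

Unit = 5 notes; the statements start on G4, D4, A3, moving down a 4th each time.
Continuing the starts: E3 → B2 → F#2.
So cell 6 is F#2 G#2 E2 G2 F2.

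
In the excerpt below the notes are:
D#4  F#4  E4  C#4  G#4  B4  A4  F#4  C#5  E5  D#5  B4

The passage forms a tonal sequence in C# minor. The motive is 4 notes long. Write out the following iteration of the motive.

Unit = 4 notes; the statements start on D#4, G#4, C#5, moving up a 4th each time.
From F#5 the diatonic shape gives F#5 A5 G#5 E5.

F#5 A5 G#5 E5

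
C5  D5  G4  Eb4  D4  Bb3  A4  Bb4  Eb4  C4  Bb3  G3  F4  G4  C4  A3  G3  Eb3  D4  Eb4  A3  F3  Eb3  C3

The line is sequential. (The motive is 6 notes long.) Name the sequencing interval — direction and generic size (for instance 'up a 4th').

With a 6-note motive the entries are C5, A4, F4, D4, each down a 3rd from the previous.
C5 to A4 is down a 3rd.

down a 3rd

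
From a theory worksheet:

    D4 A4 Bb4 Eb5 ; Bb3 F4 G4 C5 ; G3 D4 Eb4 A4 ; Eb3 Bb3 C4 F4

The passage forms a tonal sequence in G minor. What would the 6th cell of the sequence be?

With a 4-note motive the entries are D4, Bb3, G3, Eb3, each down a 3rd from the previous.
Extending down a 3rd: C3 → A2.
From A2 the diatonic shape gives A2 Eb3 F3 Bb3.

A2 Eb3 F3 Bb3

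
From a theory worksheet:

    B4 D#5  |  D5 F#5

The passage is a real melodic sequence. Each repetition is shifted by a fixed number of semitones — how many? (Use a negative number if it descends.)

Taking 2-note groups, the heads are B4, D5: the pattern moves up a 3rd.
B4→D5 is 74 − 71 = 3 semitones.

3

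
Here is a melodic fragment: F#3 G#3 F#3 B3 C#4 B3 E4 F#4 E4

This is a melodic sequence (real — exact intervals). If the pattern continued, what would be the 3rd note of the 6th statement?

G5

The unit is 3 notes. Position-3 pitches of the 3 shown cells: F#3, B3, E4.
Extending up a 4th: A4 → D5 → G5.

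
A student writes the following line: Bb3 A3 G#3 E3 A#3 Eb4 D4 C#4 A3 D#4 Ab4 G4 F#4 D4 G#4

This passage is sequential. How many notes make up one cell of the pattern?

5

Try groups of 5 (3 cells in 15 notes):
Bb3 A3 G#3 E3 A#3 | Eb4 D4 C#4 A3 D#4 | Ab4 G4 F#4 D4 G#4
Every group is a transposition up a 4th of the one before; no shorter unit works.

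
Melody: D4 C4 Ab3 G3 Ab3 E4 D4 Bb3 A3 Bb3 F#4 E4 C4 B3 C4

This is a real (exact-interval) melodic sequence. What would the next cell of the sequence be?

G#4 F#4 D4 C#4 D4

Taking 5-note groups, the heads are D4, E4, F#4: the pattern moves up a 2nd.
So cell 4 is G#4 F#4 D4 C#4 D4.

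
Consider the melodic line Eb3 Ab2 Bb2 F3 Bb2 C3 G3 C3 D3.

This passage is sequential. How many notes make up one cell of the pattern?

9 notes total. Splitting into 3 groups of 3:
Eb3 Ab2 Bb2 | F3 Bb2 C3 | G3 C3 D3
That's a consistent up a 2nd shift per cell, and no other grouping gives one.

3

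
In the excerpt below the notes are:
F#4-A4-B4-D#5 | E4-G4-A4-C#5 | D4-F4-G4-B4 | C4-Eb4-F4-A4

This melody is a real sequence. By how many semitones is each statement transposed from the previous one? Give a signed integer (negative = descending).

Taking 4-note groups, the heads are F#4, E4, D4, C4: the pattern moves down a 2nd.
Counting half-steps from F#4 to E4: -2.

-2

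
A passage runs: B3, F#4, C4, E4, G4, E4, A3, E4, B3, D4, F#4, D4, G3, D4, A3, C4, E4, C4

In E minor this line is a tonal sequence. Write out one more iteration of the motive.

F#3 C4 G3 B3 D4 B3

Taking 6-note groups, the heads are B3, A3, G3: the pattern moves down a 2nd.
Statement 4 starts on F#3 and keeps the same diatonic contour: F#3 C4 G3 B3 D4 B3.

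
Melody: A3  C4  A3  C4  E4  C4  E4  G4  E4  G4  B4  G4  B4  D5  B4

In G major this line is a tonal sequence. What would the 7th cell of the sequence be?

F#5 A5 F#5

Unit = 3 notes; the statements start on A3, C4, E4, G4, B4, moving up a 3rd each time.
Extending up a 3rd: D5 → F#5.
From F#5 the diatonic shape gives F#5 A5 F#5.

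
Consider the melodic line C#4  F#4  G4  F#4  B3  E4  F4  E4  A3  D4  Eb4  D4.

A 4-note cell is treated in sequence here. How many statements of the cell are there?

3

12 notes in groups of 4 gives 12/4 = 3 statements.
Starts: C#4, B3, A3 — each down a 2nd.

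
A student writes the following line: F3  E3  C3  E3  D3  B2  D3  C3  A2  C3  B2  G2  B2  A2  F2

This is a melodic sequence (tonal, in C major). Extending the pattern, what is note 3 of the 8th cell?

Grouping in 3s, the 3rd note of each cell is C3, B2, A2, G2, F2.
Each moves down a 2nd. Continuing: E2 → D2 → C2.

C2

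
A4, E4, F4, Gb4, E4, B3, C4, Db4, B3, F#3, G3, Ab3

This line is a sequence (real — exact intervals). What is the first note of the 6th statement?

The 4-note cells begin on A4, E4, B3 — each down a 4th from the last.
Continuing: F#3 → C#3 → G#2. Statement 6 starts on G#2.

G#2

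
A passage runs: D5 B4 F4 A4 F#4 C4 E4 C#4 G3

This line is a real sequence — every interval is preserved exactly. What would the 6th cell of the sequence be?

The 3-note cells begin on D5, A4, E4 — each down a 4th from the last.
Extending down a 4th: B3 → F#3 → C#3.
So cell 6 is C#3 A#2 E2.

C#3 A#2 E2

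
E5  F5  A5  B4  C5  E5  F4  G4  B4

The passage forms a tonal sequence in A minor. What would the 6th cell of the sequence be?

With a 3-note motive the entries are E5, B4, F4, each down a 4th from the previous.
Continuing the starts: C4 → G3 → D3.
Statement 6 starts on D3 and keeps the same diatonic contour: D3 E3 G3.

D3 E3 G3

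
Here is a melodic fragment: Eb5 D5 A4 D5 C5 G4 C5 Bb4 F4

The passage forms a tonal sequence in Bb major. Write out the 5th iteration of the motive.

A4 G4 D4

Unit = 3 notes; the statements start on Eb5, D5, C5, moving down a 2nd each time.
Extending down a 2nd: Bb4 → A4.
Statement 5 starts on A4 and keeps the same diatonic contour: A4 G4 D4.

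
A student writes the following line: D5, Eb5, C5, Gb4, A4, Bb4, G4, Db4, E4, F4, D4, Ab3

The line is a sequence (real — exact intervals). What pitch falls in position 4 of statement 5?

Bb2

Grouping in 4s, the 4th note of each cell is Gb4, Db4, Ab3.
Extending down a 4th: Eb3 → Bb2.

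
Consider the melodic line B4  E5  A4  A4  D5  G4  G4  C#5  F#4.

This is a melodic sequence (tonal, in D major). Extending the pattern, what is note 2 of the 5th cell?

With 3-note cells, note 2 of each statement runs E5, D5, C#5.
Each moves down a 2nd. Continuing: B4 → A4.

A4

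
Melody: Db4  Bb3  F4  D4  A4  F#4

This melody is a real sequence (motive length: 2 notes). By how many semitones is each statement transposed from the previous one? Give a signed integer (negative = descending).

4

Unit = 2 notes; the statements start on Db4, F4, A4, moving up a 3rd each time.
Db4→F4 is 65 − 61 = 4 semitones.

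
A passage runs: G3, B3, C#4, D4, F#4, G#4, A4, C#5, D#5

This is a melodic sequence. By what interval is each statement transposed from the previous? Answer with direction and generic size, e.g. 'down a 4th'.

up a 5th

Unit = 3 notes; the statements start on G3, D4, A4, moving up a 5th each time.
G3 to D4 is up a 5th.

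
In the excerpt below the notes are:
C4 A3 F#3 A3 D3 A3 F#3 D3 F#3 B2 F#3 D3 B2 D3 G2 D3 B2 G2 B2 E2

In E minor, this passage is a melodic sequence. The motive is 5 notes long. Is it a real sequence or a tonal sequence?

tonal

Every note is diatonic to E minor.
Cell 1 has -3 semitones from note 2 to 3, but cell 2 has -4 — the interval quality changes while the contour stays the same, which is the hallmark of a tonal sequence.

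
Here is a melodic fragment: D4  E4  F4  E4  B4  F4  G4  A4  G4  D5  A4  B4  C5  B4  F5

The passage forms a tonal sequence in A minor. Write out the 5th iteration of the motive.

Unit = 5 notes; the statements start on D4, F4, A4, moving up a 3rd each time.
Extending up a 3rd: C5 → E5.
So cell 5 is E5 F5 G5 F5 C6.

E5 F5 G5 F5 C6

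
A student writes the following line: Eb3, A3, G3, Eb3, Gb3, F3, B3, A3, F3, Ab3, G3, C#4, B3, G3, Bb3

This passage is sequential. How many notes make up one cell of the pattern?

5

15 notes total. Splitting into 3 groups of 5:
Eb3 A3 G3 Eb3 Gb3 | F3 B3 A3 F3 Ab3 | G3 C#4 B3 G3 Bb3
Every group is a transposition up a 2nd of the one before; no shorter unit works.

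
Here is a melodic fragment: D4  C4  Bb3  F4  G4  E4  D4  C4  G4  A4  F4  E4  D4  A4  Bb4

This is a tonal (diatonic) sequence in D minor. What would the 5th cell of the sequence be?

A4 G4 F4 C5 D5

With a 5-note motive the entries are D4, E4, F4, each up a 2nd from the previous.
Continuing the starts: G4 → A4.
From A4 the diatonic shape gives A4 G4 F4 C5 D5.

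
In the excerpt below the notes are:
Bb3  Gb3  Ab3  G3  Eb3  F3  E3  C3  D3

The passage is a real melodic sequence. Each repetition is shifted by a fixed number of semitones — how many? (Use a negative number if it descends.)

The 3-note cells begin on Bb3, G3, E3 — each down a 3rd from the last.
Bb3 to G3 spans -3 semitones.

-3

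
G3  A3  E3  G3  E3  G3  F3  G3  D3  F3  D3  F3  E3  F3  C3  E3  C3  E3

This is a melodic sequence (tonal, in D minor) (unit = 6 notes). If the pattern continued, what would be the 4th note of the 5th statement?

Grouping in 6s, the 4th note of each cell is G3, F3, E3.
Each moves down a 2nd. Continuing: D3 → C3.

C3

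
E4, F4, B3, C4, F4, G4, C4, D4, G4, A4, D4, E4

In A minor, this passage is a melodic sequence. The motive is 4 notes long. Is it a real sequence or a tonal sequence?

tonal

Every note is diatonic to A minor.
Cell 1 has +1 semitones from note 1 to 2, but cell 2 has +2 — the interval quality changes while the contour stays the same, which is the hallmark of a tonal sequence.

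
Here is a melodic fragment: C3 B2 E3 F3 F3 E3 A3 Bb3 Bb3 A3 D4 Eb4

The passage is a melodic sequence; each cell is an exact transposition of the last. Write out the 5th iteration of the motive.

Taking 4-note groups, the heads are C3, F3, Bb3: the pattern moves up a 4th.
Continuing the starts: Eb4 → Ab4.
Statement 5 starts on Ab4 and keeps the same exact contour: Ab4 G4 C5 Db5.

Ab4 G4 C5 Db5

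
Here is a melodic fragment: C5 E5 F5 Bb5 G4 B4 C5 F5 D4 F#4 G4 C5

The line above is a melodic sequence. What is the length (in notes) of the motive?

4

12 notes total. Splitting into 3 groups of 4:
C5 E5 F5 Bb5 | G4 B4 C5 F5 | D4 F#4 G4 C5
Each cell is the previous one down a 4th — so the unit is 4 notes.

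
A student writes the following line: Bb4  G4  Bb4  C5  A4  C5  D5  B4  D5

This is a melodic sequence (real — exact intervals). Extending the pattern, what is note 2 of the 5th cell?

D#5

With 3-note cells, note 2 of each statement runs G4, A4, B4.
Carrying that up a 2nd forward: C#5 → D#5.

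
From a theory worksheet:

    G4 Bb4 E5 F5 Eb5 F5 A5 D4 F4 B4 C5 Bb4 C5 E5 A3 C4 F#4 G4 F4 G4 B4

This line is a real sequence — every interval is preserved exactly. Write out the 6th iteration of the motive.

Unit = 7 notes; the statements start on G4, D4, A3, moving down a 4th each time.
Extending down a 4th: E3 → B2 → F#2.
From F#2 the exact shape gives F#2 A2 D#3 E3 D3 E3 G#3.

F#2 A2 D#3 E3 D3 E3 G#3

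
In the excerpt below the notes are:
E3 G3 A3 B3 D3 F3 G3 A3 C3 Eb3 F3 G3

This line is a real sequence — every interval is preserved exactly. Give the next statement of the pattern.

The 4-note cells begin on E3, D3, C3 — each down a 2nd from the last.
From Bb2 the exact shape gives Bb2 Db3 Eb3 F3.

Bb2 Db3 Eb3 F3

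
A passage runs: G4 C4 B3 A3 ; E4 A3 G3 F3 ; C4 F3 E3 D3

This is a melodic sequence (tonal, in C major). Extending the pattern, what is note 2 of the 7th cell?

With 4-note cells, note 2 of each statement runs C4, A3, F3.
Carrying that down a 3rd forward: D3 → B2 → G2 → E2.

E2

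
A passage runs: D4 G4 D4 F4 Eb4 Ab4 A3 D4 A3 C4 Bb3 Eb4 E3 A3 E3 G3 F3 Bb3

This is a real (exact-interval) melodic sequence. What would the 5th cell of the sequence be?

Taking 6-note groups, the heads are D4, A3, E3: the pattern moves down a 4th.
Extending down a 4th: B2 → F#2.
So cell 5 is F#2 B2 F#2 A2 G2 C3.

F#2 B2 F#2 A2 G2 C3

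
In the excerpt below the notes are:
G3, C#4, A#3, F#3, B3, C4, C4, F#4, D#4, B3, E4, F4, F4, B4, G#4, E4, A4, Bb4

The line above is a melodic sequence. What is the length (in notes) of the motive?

Try groups of 6 (3 cells in 18 notes):
G3 C#4 A#3 F#3 B3 C4 | C4 F#4 D#4 B3 E4 F4 | F4 B4 G#4 E4 A4 Bb4
Each cell is the previous one up a 4th — so the unit is 6 notes.

6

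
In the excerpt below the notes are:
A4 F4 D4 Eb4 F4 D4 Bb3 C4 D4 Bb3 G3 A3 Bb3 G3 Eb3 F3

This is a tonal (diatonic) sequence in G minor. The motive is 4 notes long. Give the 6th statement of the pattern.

Eb3 C3 A2 Bb2

With a 4-note motive the entries are A4, F4, D4, Bb3, each down a 3rd from the previous.
Extending down a 3rd: G3 → Eb3.
So cell 6 is Eb3 C3 A2 Bb2.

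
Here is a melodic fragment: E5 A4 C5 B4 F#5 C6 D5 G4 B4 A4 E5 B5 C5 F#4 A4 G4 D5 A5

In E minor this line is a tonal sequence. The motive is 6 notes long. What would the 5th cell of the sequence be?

The 6-note cells begin on E5, D5, C5 — each down a 2nd from the last.
Extending down a 2nd: B4 → A4.
So cell 5 is A4 D4 F#4 E4 B4 F#5.

A4 D4 F#4 E4 B4 F#5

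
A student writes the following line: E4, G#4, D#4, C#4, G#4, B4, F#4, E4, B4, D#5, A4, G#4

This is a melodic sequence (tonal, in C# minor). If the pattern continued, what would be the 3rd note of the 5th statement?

E5

Grouping in 4s, the 3rd note of each cell is D#4, F#4, A4.
Each moves up a 3rd. Continuing: C#5 → E5.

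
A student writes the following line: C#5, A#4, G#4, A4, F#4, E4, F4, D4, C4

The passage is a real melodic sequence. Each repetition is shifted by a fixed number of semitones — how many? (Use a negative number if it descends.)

With a 3-note motive the entries are C#5, A4, F4, each down a 3rd from the previous.
C#5→A4 is 69 − 73 = -4 semitones.

-4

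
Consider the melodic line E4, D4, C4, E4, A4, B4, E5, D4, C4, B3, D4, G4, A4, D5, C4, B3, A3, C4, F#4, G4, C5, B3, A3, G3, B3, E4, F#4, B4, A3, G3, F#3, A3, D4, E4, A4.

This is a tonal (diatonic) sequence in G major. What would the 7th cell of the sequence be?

F#3 E3 D3 F#3 B3 C4 F#4

The 7-note cells begin on E4, D4, C4, B3, A3 — each down a 2nd from the last.
Extending down a 2nd: G3 → F#3.
From F#3 the diatonic shape gives F#3 E3 D3 F#3 B3 C4 F#4.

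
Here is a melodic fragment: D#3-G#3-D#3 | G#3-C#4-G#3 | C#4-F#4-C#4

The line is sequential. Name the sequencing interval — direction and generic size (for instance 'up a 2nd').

The 3-note cells begin on D#3, G#3, C#4 — each up a 4th from the last.
From D#3 to G#3: up a 4th.

up a 4th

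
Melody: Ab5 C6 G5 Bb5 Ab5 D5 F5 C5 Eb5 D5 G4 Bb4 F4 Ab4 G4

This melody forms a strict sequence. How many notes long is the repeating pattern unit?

5

There are 15 notes; a 5-note unit gives 3 cells:
Ab5 C6 G5 Bb5 Ab5 | D5 F5 C5 Eb5 D5 | G4 Bb4 F4 Ab4 G4
Each cell is the previous one down a 5th — so the unit is 5 notes.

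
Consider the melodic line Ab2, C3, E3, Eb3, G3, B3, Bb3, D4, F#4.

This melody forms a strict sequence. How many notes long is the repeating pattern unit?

There are 9 notes; a 3-note unit gives 3 cells:
Ab2 C3 E3 | Eb3 G3 B3 | Bb3 D4 F#4
That's a consistent up a 5th shift per cell, and no other grouping gives one.

3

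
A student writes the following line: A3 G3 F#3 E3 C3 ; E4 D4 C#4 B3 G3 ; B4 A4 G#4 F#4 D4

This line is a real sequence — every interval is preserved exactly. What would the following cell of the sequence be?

Taking 5-note groups, the heads are A3, E4, B4: the pattern moves up a 5th.
Statement 4 starts on F#5 and keeps the same exact contour: F#5 E5 D#5 C#5 A4.

F#5 E5 D#5 C#5 A4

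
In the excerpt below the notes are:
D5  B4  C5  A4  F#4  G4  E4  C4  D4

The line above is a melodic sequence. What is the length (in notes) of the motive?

Try groups of 3 (3 cells in 9 notes):
D5 B4 C5 | A4 F#4 G4 | E4 C4 D4
Every group is a transposition down a 4th of the one before; no shorter unit works.

3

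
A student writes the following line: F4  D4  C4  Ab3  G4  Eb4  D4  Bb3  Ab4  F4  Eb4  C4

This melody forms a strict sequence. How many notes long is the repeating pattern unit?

4

12 notes total. Splitting into 3 groups of 4:
F4 D4 C4 Ab3 | G4 Eb4 D4 Bb3 | Ab4 F4 Eb4 C4
That's a consistent up a 2nd shift per cell, and no other grouping gives one.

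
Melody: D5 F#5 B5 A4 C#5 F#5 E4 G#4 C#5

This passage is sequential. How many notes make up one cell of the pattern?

3

Try groups of 3 (3 cells in 9 notes):
D5 F#5 B5 | A4 C#5 F#5 | E4 G#4 C#5
Each cell is the previous one down a 4th — so the unit is 3 notes.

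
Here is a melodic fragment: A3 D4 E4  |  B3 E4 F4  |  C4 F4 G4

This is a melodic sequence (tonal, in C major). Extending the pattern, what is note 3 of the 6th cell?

C5

Grouping in 3s, the 3rd note of each cell is E4, F4, G4.
Carrying that up a 2nd forward: A4 → B4 → C5.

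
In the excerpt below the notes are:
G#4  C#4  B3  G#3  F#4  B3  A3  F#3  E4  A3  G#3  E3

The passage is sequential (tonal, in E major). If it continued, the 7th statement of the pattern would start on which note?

A3

Taking 4-note groups, the heads are G#4, F#4, E4: the pattern moves down a 2nd.
Continuing: D#4 → C#4 → B3 → A3. Statement 7 starts on A3.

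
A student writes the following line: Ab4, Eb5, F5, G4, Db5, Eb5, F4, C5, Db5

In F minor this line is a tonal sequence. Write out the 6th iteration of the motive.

With a 3-note motive the entries are Ab4, G4, F4, each down a 2nd from the previous.
Carrying on: Eb4 → Db4 → C4.
From C4 the diatonic shape gives C4 G4 Ab4.

C4 G4 Ab4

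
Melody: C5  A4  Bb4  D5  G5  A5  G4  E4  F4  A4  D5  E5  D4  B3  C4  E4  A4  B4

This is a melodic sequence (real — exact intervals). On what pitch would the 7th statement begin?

F#2

Taking 6-note groups, the heads are C5, G4, D4: the pattern moves down a 4th.
Extending the heads down a 4th: A3 → E3 → B2 → F#2.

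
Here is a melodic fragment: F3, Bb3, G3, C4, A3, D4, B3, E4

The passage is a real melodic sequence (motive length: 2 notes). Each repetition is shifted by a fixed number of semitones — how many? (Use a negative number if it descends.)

2

Taking 2-note groups, the heads are F3, G3, A3, B3: the pattern moves up a 2nd.
F3→G3 is 55 − 53 = 2 semitones.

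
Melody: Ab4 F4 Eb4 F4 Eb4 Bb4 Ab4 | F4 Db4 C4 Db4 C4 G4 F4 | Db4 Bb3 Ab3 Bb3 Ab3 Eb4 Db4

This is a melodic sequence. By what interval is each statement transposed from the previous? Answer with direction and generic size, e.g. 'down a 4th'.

With a 7-note motive the entries are Ab4, F4, Db4, each down a 3rd from the previous.
From Ab4 to F4: down a 3rd.

down a 3rd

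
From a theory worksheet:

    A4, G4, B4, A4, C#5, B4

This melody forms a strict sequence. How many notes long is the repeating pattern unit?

2

There are 6 notes; a 2-note unit gives 3 cells:
A4 G4 | B4 A4 | C#5 B4
That's a consistent up a 2nd shift per cell, and no other grouping gives one.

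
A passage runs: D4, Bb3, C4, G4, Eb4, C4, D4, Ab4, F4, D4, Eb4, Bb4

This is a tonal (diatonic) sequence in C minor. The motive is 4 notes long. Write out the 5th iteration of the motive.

Unit = 4 notes; the statements start on D4, Eb4, F4, moving up a 2nd each time.
Extending up a 2nd: G4 → Ab4.
Statement 5 starts on Ab4 and keeps the same diatonic contour: Ab4 F4 G4 D5.

Ab4 F4 G4 D5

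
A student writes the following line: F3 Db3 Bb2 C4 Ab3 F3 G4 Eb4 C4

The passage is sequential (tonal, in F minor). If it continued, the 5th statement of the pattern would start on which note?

Ab5

The 3-note cells begin on F3, C4, G4 — each up a 5th from the last.
Continuing: Db5 → Ab5. Statement 5 starts on Ab5.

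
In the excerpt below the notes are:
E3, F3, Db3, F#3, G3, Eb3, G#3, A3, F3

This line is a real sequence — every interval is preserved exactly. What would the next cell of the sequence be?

Unit = 3 notes; the statements start on E3, F#3, G#3, moving up a 2nd each time.
From A#3 the exact shape gives A#3 B3 G3.

A#3 B3 G3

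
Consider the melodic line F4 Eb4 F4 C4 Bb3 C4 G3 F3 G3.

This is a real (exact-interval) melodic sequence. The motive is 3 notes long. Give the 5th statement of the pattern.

Unit = 3 notes; the statements start on F4, C4, G3, moving down a 4th each time.
Continuing the starts: D3 → A2.
So cell 5 is A2 G2 A2.

A2 G2 A2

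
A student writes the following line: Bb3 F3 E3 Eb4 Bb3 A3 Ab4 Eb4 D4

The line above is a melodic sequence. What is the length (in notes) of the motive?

3

There are 9 notes; a 3-note unit gives 3 cells:
Bb3 F3 E3 | Eb4 Bb3 A3 | Ab4 Eb4 D4
Every group is a transposition up a 4th of the one before; no shorter unit works.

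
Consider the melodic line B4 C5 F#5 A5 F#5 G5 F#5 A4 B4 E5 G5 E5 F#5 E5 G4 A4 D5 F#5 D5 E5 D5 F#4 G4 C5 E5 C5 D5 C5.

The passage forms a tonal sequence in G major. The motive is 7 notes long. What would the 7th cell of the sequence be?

C4 D4 G4 B4 G4 A4 G4

With a 7-note motive the entries are B4, A4, G4, F#4, each down a 2nd from the previous.
Carrying on: E4 → D4 → C4.
So cell 7 is C4 D4 G4 B4 G4 A4 G4.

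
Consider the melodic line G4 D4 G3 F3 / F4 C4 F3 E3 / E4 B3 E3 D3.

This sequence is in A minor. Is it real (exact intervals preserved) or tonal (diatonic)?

tonal

Every note is diatonic to A minor.
Cell 1 has -2 semitones from note 3 to 4, but cell 2 has -1 — the interval quality changes while the contour stays the same, which is the hallmark of a tonal sequence.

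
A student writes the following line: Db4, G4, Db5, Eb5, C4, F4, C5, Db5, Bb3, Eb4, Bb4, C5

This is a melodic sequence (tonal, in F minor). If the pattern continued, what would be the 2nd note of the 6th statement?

Bb3

Grouping in 4s, the 2nd note of each cell is G4, F4, Eb4.
Carrying that down a 2nd forward: Db4 → C4 → Bb3.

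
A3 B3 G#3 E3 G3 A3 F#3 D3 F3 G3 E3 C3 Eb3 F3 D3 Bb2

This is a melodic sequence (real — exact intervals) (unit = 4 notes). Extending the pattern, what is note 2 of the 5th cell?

Eb3

Grouping in 4s, the 2nd note of each cell is B3, A3, G3, F3.
One more down a 2nd gives Eb3.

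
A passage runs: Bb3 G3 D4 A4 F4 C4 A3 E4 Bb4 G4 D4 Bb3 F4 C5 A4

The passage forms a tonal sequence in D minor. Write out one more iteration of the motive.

E4 C4 G4 D5 Bb4

Unit = 5 notes; the statements start on Bb3, C4, D4, moving up a 2nd each time.
So cell 4 is E4 C4 G4 D5 Bb4.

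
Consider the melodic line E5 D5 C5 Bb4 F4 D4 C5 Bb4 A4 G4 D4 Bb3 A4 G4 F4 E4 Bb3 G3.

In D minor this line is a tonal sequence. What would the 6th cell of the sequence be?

The 6-note cells begin on E5, C5, A4 — each down a 3rd from the last.
Extending down a 3rd: F4 → D4 → Bb3.
From Bb3 the diatonic shape gives Bb3 A3 G3 F3 C3 A2.

Bb3 A3 G3 F3 C3 A2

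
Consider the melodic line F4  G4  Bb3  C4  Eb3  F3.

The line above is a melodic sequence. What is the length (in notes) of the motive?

Try groups of 2 (3 cells in 6 notes):
F4 G4 | Bb3 C4 | Eb3 F3
Every group is a transposition down a 5th of the one before; no shorter unit works.

2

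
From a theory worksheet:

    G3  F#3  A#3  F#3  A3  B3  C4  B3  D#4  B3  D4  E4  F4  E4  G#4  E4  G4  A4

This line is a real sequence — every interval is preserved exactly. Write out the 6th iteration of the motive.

Ab5 G5 B5 G5 Bb5 C6

With a 6-note motive the entries are G3, C4, F4, each up a 4th from the previous.
Continuing the starts: Bb4 → Eb5 → Ab5.
Statement 6 starts on Ab5 and keeps the same exact contour: Ab5 G5 B5 G5 Bb5 C6.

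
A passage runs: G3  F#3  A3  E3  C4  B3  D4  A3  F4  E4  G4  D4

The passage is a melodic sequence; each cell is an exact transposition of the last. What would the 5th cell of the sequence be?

Eb5 D5 F5 C5

The 4-note cells begin on G3, C4, F4 — each up a 4th from the last.
Continuing the starts: Bb4 → Eb5.
From Eb5 the exact shape gives Eb5 D5 F5 C5.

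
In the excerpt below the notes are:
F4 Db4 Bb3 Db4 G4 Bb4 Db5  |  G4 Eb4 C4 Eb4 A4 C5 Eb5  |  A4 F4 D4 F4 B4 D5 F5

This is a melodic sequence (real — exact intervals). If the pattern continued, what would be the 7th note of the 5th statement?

A5

Grouping in 7s, the 7th note of each cell is Db5, Eb5, F5.
Each moves up a 2nd. Continuing: G5 → A5.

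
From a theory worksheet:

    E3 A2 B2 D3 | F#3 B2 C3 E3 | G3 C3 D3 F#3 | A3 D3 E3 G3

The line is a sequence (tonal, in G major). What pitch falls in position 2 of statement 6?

The unit is 4 notes. Position-2 pitches of the 4 shown cells: A2, B2, C3, D3.
Each moves up a 2nd. Continuing: E3 → F#3.

F#3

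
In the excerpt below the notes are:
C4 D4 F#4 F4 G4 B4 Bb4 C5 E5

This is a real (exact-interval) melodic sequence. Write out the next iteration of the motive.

Eb5 F5 A5

The 3-note cells begin on C4, F4, Bb4 — each up a 4th from the last.
From Eb5 the exact shape gives Eb5 F5 A5.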